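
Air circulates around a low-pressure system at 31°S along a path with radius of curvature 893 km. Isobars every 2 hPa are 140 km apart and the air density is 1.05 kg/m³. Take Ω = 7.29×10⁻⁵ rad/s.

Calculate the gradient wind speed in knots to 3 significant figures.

Coriolis parameter at 31°S:
f = 2Ω sin φ = 2 × 7.29×10⁻⁵ × sin 31° = 7.51×10⁻⁵ s⁻¹
Pressure gradient: |∂P/∂n| = 200 Pa / 140000 m = 1.43×10⁻³ Pa/m
Geostrophic speed: V_g = |∂P/∂n|/(fρ) = 1.43×10⁻³/(7.51×10⁻⁵ × 1.05) = 18.1 m/s
Around a low, centrifugal force acts outward with Coriolis, so pressure-gradient force balances both:
(1/ρ)|∂P/∂n| = fV + V²/R  →  V² + fR·V − fR·V_g = 0
With fR = 7.51×10⁻⁵ × 893×10³ m = 67.1 m/s:
V = [−fR + √((fR)² + 4 fR V_g)]/2 = [−67.1 + √(67.1² + 4×67.1×18.1)]/2 = 14.8 m/s
Subgeostrophic (V < V_g = 18.1 m/s), as expected around a low.
Converting: 14.8 m/s × 1.944 = 28.8 knots

28.8 knots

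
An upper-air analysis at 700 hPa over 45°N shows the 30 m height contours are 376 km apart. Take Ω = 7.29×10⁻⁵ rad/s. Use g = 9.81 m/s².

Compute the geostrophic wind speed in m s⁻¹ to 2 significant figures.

7.6 m s⁻¹

Coriolis parameter at 45°N:
f = 2Ω sin φ = 2 × 7.29×10⁻⁵ × sin 45° = 1.03×10⁻⁴ s⁻¹
Height gradient: |∂Z/∂n| = 30 m / 376000 m = 7.98×10⁻⁵
On a pressure surface, geostrophic balance gives V_g = (g/f)|∂Z/∂n|:
V_g = 9.81 × 7.98×10⁻⁵ / 1.03×10⁻⁴ = 7.59 m/s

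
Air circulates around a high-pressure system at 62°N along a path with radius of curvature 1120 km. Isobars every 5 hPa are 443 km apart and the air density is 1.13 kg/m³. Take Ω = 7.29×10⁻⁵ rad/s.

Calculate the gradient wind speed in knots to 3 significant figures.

16.0 knots

Coriolis parameter at 62°N:
f = 2Ω sin φ = 2 × 7.29×10⁻⁵ × sin 62° = 1.29×10⁻⁴ s⁻¹
Pressure gradient: |∂P/∂n| = 500 Pa / 443000 m = 1.13×10⁻³ Pa/m
Geostrophic speed: V_g = |∂P/∂n|/(fρ) = 1.13×10⁻³/(1.29×10⁻⁴ × 1.13) = 7.76 m/s
Around a high, pressure-gradient force acts outward with centrifugal, so Coriolis balances both:
fV = (1/ρ)|∂P/∂n| + V²/R  →  V² − fR·V + fR·V_g = 0
With fR = 1.29×10⁻⁴ × 1120×10³ m = 144 m/s:
V = [fR − √((fR)² − 4 fR V_g)]/2 = [144 − √(144² − 4×144×7.76)]/2 = 8.23 m/s
Supergeostrophic (V > V_g = 7.76 m/s), as expected around a high.
Converting: 8.23 m/s × 1.944 = 16.0 knots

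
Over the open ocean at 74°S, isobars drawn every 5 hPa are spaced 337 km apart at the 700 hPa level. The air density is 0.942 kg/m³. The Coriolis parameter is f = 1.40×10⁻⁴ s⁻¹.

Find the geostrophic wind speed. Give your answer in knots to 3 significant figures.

21.9 knots

Pressure gradient: |∂P/∂n| = 500 Pa / 337000 m = 1.48×10⁻³ Pa/m
Geostrophic balance (pressure-gradient force = Coriolis force):
V_g = (1/(fρ)) |∂P/∂n| = 1.48×10⁻³ / (1.40×10⁻⁴ × 0.942) = 11.3 m/s
Converting: 11.3 m/s × 1.944 = 21.9 knots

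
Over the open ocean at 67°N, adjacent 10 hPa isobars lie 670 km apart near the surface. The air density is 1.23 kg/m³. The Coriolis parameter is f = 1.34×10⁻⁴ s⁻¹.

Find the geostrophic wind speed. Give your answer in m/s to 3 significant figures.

9.06 m/s

Pressure gradient: |∂P/∂n| = 1000 Pa / 670000 m = 1.49×10⁻³ Pa/m
Geostrophic balance (pressure-gradient force = Coriolis force):
V_g = (1/(fρ)) |∂P/∂n| = 1.49×10⁻³ / (1.34×10⁻⁴ × 1.23) = 9.06 m/s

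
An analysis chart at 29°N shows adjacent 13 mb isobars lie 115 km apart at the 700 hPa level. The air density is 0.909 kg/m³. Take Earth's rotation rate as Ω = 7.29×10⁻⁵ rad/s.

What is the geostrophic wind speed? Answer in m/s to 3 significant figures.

Coriolis parameter at 29°N:
f = 2Ω sin φ = 2 × 7.29×10⁻⁵ × sin 29° = 7.07×10⁻⁵ s⁻¹
Pressure gradient: |∂P/∂n| = 1300 Pa / 115000 m = 1.13×10⁻² Pa/m
Geostrophic balance (pressure-gradient force = Coriolis force):
V_g = (1/(fρ)) |∂P/∂n| = 1.13×10⁻² / (7.07×10⁻⁵ × 0.909) = 176 m/s

176 m/s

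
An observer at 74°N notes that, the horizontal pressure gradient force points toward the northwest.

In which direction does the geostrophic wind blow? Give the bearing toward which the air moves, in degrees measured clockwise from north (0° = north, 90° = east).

045°

The pressure-gradient force points toward the northwest (bearing 315°).
Geostrophic balance: in the Northern Hemisphere the Coriolis force deflects motion to the right, so the geostrophic wind blows 90° to the right of the pressure-gradient force (low pressure on the left).
Rotating 315° by 90° clockwise gives 045° — the wind blows toward the northeast.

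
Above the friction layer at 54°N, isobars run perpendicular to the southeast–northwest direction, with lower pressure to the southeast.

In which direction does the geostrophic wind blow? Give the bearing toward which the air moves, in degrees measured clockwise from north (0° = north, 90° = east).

The pressure-gradient force points toward the southeast (bearing 135°).
Geostrophic balance: in the Northern Hemisphere the Coriolis force deflects motion to the right, so the geostrophic wind blows 90° to the right of the pressure-gradient force (low pressure on the left).
Rotating 135° by 90° clockwise gives 225° — the wind blows toward the southwest.

225°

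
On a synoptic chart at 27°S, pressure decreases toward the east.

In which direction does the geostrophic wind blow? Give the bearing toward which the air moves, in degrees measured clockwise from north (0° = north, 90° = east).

The pressure-gradient force points toward the east (bearing 090°).
Geostrophic balance: in the Southern Hemisphere the Coriolis force deflects motion to the left, so the geostrophic wind blows 90° to the left of the pressure-gradient force (low pressure on the right).
Rotating 090° by 90° counterclockwise gives 000° — the wind blows toward the north.

000°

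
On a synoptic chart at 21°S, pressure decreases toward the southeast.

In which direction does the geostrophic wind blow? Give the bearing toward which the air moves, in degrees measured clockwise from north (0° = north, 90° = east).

045°

The pressure-gradient force points toward the southeast (bearing 135°).
Geostrophic balance: in the Southern Hemisphere the Coriolis force deflects motion to the left, so the geostrophic wind blows 90° to the left of the pressure-gradient force (low pressure on the right).
Rotating 135° by 90° counterclockwise gives 045° — the wind blows toward the northeast.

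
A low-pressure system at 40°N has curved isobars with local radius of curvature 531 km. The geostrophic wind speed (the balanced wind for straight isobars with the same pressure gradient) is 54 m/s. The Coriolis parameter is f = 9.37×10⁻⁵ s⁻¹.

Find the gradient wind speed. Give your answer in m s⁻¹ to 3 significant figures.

32.6 m s⁻¹

Around a low, centrifugal force acts outward with Coriolis, so pressure-gradient force balances both:
(1/ρ)|∂P/∂n| = fV + V²/R  →  V² + fR·V − fR·V_g = 0
With fR = 9.37×10⁻⁵ × 531×10³ m = 49.8 m/s:
V = [−fR + √((fR)² + 4 fR V_g)]/2 = [−49.8 + √(49.8² + 4×49.8×54)]/2 = 32.6 m/s
Subgeostrophic (V < V_g = 54 m/s), as expected around a low.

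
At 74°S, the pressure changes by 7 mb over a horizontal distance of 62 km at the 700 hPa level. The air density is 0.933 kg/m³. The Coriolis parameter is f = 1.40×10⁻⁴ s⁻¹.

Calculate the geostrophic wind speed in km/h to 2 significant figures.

310 km/h

Pressure gradient: |∂P/∂n| = 700 Pa / 62000 m = 1.13×10⁻² Pa/m
Geostrophic balance (pressure-gradient force = Coriolis force):
V_g = (1/(fρ)) |∂P/∂n| = 1.13×10⁻² / (1.40×10⁻⁴ × 0.933) = 86.4 m/s
Converting: 86.4 m/s × 3.6 = 310 km/h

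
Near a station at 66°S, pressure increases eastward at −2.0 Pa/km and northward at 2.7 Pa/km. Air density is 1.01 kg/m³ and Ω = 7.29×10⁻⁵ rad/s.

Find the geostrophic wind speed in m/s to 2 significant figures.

25 m/s

Coriolis parameter at 66°S:
f = 2Ω sin φ = 2 × 7.29×10⁻⁵ × sin 66° = 1.33×10⁻⁴ s⁻¹
In the Southern Hemisphere f is negative: f = −1.33×10⁻⁴ s⁻¹.
Component geostrophic relations (x east, y north):
u_g = −(1/(fρ)) ∂P/∂y,  v_g = (1/(fρ)) ∂P/∂x
u_g = −(2.7×10⁻³)/(−1.33×10⁻⁴ × 1.01) = 20.1 m/s;  v_g = (−2.0×10⁻³)/(−1.33×10⁻⁴ × 1.01) = 14.9 m/s
|V_g| = √(u_g² + v_g²) = 25.0 m/s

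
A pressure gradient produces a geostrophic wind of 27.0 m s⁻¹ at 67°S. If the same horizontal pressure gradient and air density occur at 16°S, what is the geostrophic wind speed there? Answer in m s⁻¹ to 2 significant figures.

With the same pressure gradient and density, V_g ∝ 1/f ∝ 1/sin φ.
V₂ = V₁ · sin φ₁ / sin φ₂ = 27.0 × sin 67° / sin 16°
V₂ = 27.0 × 0.9205/0.2756 = 90 m s⁻¹

90 m s⁻¹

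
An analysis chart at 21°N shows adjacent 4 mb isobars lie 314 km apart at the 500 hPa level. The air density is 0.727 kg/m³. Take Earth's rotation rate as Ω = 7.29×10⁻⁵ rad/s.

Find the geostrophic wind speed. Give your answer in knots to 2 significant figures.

Coriolis parameter at 21°N:
f = 2Ω sin φ = 2 × 7.29×10⁻⁵ × sin 21° = 5.23×10⁻⁵ s⁻¹
Pressure gradient: |∂P/∂n| = 400 Pa / 314000 m = 1.27×10⁻³ Pa/m
Geostrophic balance (pressure-gradient force = Coriolis force):
V_g = (1/(fρ)) |∂P/∂n| = 1.27×10⁻³ / (5.23×10⁻⁵ × 0.727) = 33.5 m/s
Converting: 33.5 m/s × 1.944 = 65 knots

65 knots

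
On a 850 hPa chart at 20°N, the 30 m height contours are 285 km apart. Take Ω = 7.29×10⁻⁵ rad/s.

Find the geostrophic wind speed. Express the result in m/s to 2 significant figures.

Coriolis parameter at 20°N:
f = 2Ω sin φ = 2 × 7.29×10⁻⁵ × sin 20° = 4.99×10⁻⁵ s⁻¹
Height gradient: |∂Z/∂n| = 30 m / 285000 m = 1.05×10⁻⁴
On a pressure surface, geostrophic balance gives V_g = (g/f)|∂Z/∂n|:
V_g = 9.81 × 1.05×10⁻⁴ / 4.99×10⁻⁵ = 20.7 m/s

21 m/s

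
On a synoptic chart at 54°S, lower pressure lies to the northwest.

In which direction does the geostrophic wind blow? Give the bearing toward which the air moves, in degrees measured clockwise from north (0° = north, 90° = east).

225°

The pressure-gradient force points toward the northwest (bearing 315°).
Geostrophic balance: in the Southern Hemisphere the Coriolis force deflects motion to the left, so the geostrophic wind blows 90° to the left of the pressure-gradient force (low pressure on the right).
Rotating 315° by 90° counterclockwise gives 225° — the wind blows toward the southwest.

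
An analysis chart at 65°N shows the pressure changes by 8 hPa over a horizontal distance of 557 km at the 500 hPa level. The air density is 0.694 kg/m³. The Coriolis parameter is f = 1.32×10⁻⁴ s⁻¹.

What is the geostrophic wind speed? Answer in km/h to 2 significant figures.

Pressure gradient: |∂P/∂n| = 800 Pa / 557000 m = 1.44×10⁻³ Pa/m
Geostrophic balance (pressure-gradient force = Coriolis force):
V_g = (1/(fρ)) |∂P/∂n| = 1.44×10⁻³ / (1.32×10⁻⁴ × 0.694) = 15.7 m/s
Converting: 15.7 m/s × 3.6 = 56 km/h

56 km/h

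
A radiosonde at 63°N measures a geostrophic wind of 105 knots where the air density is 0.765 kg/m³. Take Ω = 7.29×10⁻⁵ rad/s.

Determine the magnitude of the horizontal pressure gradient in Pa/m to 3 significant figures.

5.37×10⁻³ Pa/m

Coriolis parameter at 63°N:
f = 2Ω sin φ = 2 × 7.29×10⁻⁵ × sin 63° = 1.30×10⁻⁴ s⁻¹
Wind speed in SI: 105 knots = 54.0 m/s
Geostrophic balance rearranged: |∂P/∂n| = f ρ V_g
|∂P/∂n| = 1.30×10⁻⁴ × 0.765 × 54.0 = 5.37×10⁻³ Pa/m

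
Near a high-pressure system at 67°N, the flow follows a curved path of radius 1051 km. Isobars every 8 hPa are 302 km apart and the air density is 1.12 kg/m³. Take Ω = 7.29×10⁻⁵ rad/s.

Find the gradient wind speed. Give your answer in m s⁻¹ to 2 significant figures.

Coriolis parameter at 67°N:
f = 2Ω sin φ = 2 × 7.29×10⁻⁵ × sin 67° = 1.34×10⁻⁴ s⁻¹
Pressure gradient: |∂P/∂n| = 800 Pa / 302000 m = 2.65×10⁻³ Pa/m
Geostrophic speed: V_g = |∂P/∂n|/(fρ) = 2.65×10⁻³/(1.34×10⁻⁴ × 1.12) = 17.6 m/s
Around a high, pressure-gradient force acts outward with centrifugal, so Coriolis balances both:
fV = (1/ρ)|∂P/∂n| + V²/R  →  V² − fR·V + fR·V_g = 0
With fR = 1.34×10⁻⁴ × 1051×10³ m = 141 m/s:
V = [fR − √((fR)² − 4 fR V_g)]/2 = [141 − √(141² − 4×141×17.6)]/2 = 20.6 m/s
Supergeostrophic (V > V_g = 17.6 m/s), as expected around a high.

21 m s⁻¹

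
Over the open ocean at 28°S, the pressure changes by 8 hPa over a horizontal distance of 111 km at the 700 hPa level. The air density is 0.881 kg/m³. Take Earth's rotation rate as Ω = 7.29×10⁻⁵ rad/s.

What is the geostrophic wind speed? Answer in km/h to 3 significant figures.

Coriolis parameter at 28°S:
f = 2Ω sin φ = 2 × 7.29×10⁻⁵ × sin 28° = 6.84×10⁻⁵ s⁻¹
Pressure gradient: |∂P/∂n| = 800 Pa / 111000 m = 7.21×10⁻³ Pa/m
Geostrophic balance (pressure-gradient force = Coriolis force):
V_g = (1/(fρ)) |∂P/∂n| = 7.21×10⁻³ / (6.84×10⁻⁵ × 0.881) = 120 m/s
Converting: 120 m/s × 3.6 = 430 km/h

430 km/h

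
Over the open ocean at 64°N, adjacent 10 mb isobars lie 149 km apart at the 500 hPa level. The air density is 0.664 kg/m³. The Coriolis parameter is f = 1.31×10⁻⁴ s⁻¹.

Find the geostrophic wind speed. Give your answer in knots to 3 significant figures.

Pressure gradient: |∂P/∂n| = 1000 Pa / 149000 m = 6.71×10⁻³ Pa/m
Geostrophic balance (pressure-gradient force = Coriolis force):
V_g = (1/(fρ)) |∂P/∂n| = 6.71×10⁻³ / (1.31×10⁻⁴ × 0.664) = 77.2 m/s
Converting: 77.2 m/s × 1.944 = 150 knots

150 knots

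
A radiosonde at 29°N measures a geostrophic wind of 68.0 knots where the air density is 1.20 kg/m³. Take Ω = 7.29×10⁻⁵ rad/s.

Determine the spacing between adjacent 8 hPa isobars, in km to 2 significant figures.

270 km

Coriolis parameter at 29°N:
f = 2Ω sin φ = 2 × 7.29×10⁻⁵ × sin 29° = 7.07×10⁻⁵ s⁻¹
Wind speed in SI: 68.0 knots = 35.0 m/s
Geostrophic balance rearranged: |∂P/∂n| = f ρ V_g
|∂P/∂n| = 7.07×10⁻⁵ × 1.20 × 35.0 = 2.97×10⁻³ Pa/m
Isobar spacing: Δn = ΔP/|∂P/∂n| = 800 Pa / 2.97×10⁻³ Pa/m = 269608 m ≈ 270 km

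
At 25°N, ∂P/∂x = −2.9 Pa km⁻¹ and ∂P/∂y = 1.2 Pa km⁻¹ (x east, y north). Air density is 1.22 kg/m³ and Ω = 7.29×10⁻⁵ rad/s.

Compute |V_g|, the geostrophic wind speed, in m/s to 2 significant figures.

Coriolis parameter at 25°N:
f = 2Ω sin φ = 2 × 7.29×10⁻⁵ × sin 25° = 6.16×10⁻⁵ s⁻¹
Component geostrophic relations (x east, y north):
u_g = −(1/(fρ)) ∂P/∂y,  v_g = (1/(fρ)) ∂P/∂x
u_g = −(1.2×10⁻³)/(6.16×10⁻⁵ × 1.22) = −16.0 m/s;  v_g = (−2.9×10⁻³)/(6.16×10⁻⁵ × 1.22) = −38.6 m/s
|V_g| = √(u_g² + v_g²) = 41.7 m/s

42 m/s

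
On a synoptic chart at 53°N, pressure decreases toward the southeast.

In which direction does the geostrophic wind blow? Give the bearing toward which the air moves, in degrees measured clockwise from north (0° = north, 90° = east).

225°

The pressure-gradient force points toward the southeast (bearing 135°).
Geostrophic balance: in the Northern Hemisphere the Coriolis force deflects motion to the right, so the geostrophic wind blows 90° to the right of the pressure-gradient force (low pressure on the left).
Rotating 135° by 90° clockwise gives 225° — the wind blows toward the southwest.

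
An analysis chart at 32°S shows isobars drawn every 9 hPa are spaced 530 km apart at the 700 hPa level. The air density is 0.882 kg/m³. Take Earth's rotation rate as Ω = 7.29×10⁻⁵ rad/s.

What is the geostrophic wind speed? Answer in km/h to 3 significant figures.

89.7 km/h

Coriolis parameter at 32°S:
f = 2Ω sin φ = 2 × 7.29×10⁻⁵ × sin 32° = 7.73×10⁻⁵ s⁻¹
Pressure gradient: |∂P/∂n| = 900 Pa / 530000 m = 1.70×10⁻³ Pa/m
Geostrophic balance (pressure-gradient force = Coriolis force):
V_g = (1/(fρ)) |∂P/∂n| = 1.70×10⁻³ / (7.73×10⁻⁵ × 0.882) = 24.9 m/s
Converting: 24.9 m/s × 3.6 = 89.7 km/h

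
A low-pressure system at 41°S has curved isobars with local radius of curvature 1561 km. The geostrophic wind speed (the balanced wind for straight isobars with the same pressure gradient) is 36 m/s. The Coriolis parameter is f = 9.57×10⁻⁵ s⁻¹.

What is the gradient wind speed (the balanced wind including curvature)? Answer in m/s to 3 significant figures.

30.0 m/s

Around a low, centrifugal force acts outward with Coriolis, so pressure-gradient force balances both:
(1/ρ)|∂P/∂n| = fV + V²/R  →  V² + fR·V − fR·V_g = 0
With fR = 9.57×10⁻⁵ × 1561×10³ m = 149 m/s:
V = [−fR + √((fR)² + 4 fR V_g)]/2 = [−149 + √(149² + 4×149×36)]/2 = 30 m/s
Subgeostrophic (V < V_g = 36 m/s), as expected around a low.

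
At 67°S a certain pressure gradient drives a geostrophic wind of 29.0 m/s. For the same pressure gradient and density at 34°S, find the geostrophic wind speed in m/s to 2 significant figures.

With the same pressure gradient and density, V_g ∝ 1/f ∝ 1/sin φ.
V₂ = V₁ · sin φ₁ / sin φ₂ = 29.0 × sin 67° / sin 34°
V₂ = 29.0 × 0.9205/0.5592 = 48 m/s

48 m/s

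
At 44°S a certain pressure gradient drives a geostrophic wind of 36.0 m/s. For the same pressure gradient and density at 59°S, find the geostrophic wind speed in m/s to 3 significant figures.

29.2 m/s

With the same pressure gradient and density, V_g ∝ 1/f ∝ 1/sin φ.
V₂ = V₁ · sin φ₁ / sin φ₂ = 36.0 × sin 44° / sin 59°
V₂ = 36.0 × 0.6947/0.8572 = 29.2 m/s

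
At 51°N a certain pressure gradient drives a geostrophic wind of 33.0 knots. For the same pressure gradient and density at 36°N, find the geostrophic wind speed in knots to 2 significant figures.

With the same pressure gradient and density, V_g ∝ 1/f ∝ 1/sin φ.
V₂ = V₁ · sin φ₁ / sin φ₂ = 33.0 × sin 51° / sin 36°
V₂ = 33.0 × 0.7771/0.5878 = 44 knots

44 knots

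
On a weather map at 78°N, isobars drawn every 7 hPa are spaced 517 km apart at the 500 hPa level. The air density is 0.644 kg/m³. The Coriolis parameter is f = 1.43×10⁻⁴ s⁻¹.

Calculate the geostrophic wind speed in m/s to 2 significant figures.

Pressure gradient: |∂P/∂n| = 700 Pa / 517000 m = 1.35×10⁻³ Pa/m
Geostrophic balance (pressure-gradient force = Coriolis force):
V_g = (1/(fρ)) |∂P/∂n| = 1.35×10⁻³ / (1.43×10⁻⁴ × 0.644) = 14.7 m/s

15 m/s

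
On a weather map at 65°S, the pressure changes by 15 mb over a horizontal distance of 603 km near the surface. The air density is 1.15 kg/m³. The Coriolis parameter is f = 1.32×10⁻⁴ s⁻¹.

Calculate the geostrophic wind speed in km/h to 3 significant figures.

59.0 km/h

Pressure gradient: |∂P/∂n| = 1500 Pa / 603000 m = 2.49×10⁻³ Pa/m
Geostrophic balance (pressure-gradient force = Coriolis force):
V_g = (1/(fρ)) |∂P/∂n| = 2.49×10⁻³ / (1.32×10⁻⁴ × 1.15) = 16.4 m/s
Converting: 16.4 m/s × 3.6 = 59.0 km/h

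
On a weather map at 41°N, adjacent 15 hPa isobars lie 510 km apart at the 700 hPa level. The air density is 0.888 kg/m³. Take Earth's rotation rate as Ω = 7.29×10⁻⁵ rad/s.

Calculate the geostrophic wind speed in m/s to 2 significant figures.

35 m/s

Coriolis parameter at 41°N:
f = 2Ω sin φ = 2 × 7.29×10⁻⁵ × sin 41° = 9.57×10⁻⁵ s⁻¹
Pressure gradient: |∂P/∂n| = 1500 Pa / 510000 m = 2.94×10⁻³ Pa/m
Geostrophic balance (pressure-gradient force = Coriolis force):
V_g = (1/(fρ)) |∂P/∂n| = 2.94×10⁻³ / (9.57×10⁻⁵ × 0.888) = 34.6 m/s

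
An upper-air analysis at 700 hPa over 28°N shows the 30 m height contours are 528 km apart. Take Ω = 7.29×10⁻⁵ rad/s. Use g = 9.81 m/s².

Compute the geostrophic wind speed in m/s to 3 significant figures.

Coriolis parameter at 28°N:
f = 2Ω sin φ = 2 × 7.29×10⁻⁵ × sin 28° = 6.84×10⁻⁵ s⁻¹
Height gradient: |∂Z/∂n| = 30 m / 528000 m = 5.68×10⁻⁵
On a pressure surface, geostrophic balance gives V_g = (g/f)|∂Z/∂n|:
V_g = 9.81 × 5.68×10⁻⁵ / 6.84×10⁻⁵ = 8.14 m/s

8.14 m/s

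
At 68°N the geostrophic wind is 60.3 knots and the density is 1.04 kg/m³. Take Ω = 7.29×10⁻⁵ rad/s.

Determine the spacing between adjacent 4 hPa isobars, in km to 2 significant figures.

Coriolis parameter at 68°N:
f = 2Ω sin φ = 2 × 7.29×10⁻⁵ × sin 68° = 1.35×10⁻⁴ s⁻¹
Wind speed in SI: 60.3 knots = 31.0 m/s
Geostrophic balance rearranged: |∂P/∂n| = f ρ V_g
|∂P/∂n| = 1.35×10⁻⁴ × 1.04 × 31.0 = 4.36×10⁻³ Pa/m
Isobar spacing: Δn = ΔP/|∂P/∂n| = 400 Pa / 4.36×10⁻³ Pa/m = 91717 m ≈ 92 km

92 km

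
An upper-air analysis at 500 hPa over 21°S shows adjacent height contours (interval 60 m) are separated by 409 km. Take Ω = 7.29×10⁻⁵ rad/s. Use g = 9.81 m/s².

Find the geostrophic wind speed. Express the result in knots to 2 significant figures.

Coriolis parameter at 21°S:
f = 2Ω sin φ = 2 × 7.29×10⁻⁵ × sin 21° = 5.23×10⁻⁵ s⁻¹
Height gradient: |∂Z/∂n| = 60 m / 409000 m = 1.47×10⁻⁴
On a pressure surface, geostrophic balance gives V_g = (g/f)|∂Z/∂n|:
V_g = 9.81 × 1.47×10⁻⁴ / 5.23×10⁻⁵ = 27.5 m/s
Converting: 27.5 m/s × 1.944 = 54 knots

54 knots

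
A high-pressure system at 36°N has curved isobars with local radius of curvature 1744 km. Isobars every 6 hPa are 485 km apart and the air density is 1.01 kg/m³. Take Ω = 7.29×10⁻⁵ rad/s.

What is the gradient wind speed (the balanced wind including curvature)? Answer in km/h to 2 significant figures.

Coriolis parameter at 36°N:
f = 2Ω sin φ = 2 × 7.29×10⁻⁵ × sin 36° = 8.57×10⁻⁵ s⁻¹
Pressure gradient: |∂P/∂n| = 600 Pa / 485000 m = 1.24×10⁻³ Pa/m
Geostrophic speed: V_g = |∂P/∂n|/(fρ) = 1.24×10⁻³/(8.57×10⁻⁵ × 1.01) = 14.3 m/s
Around a high, pressure-gradient force acts outward with centrifugal, so Coriolis balances both:
fV = (1/ρ)|∂P/∂n| + V²/R  →  V² − fR·V + fR·V_g = 0
With fR = 8.57×10⁻⁵ × 1744×10³ m = 149 m/s:
V = [fR − √((fR)² − 4 fR V_g)]/2 = [149 − √(149² − 4×149×14.3)]/2 = 16 m/s
Supergeostrophic (V > V_g = 14.3 m/s), as expected around a high.
Converting: 16 m/s × 3.6 = 58 km/h

58 km/h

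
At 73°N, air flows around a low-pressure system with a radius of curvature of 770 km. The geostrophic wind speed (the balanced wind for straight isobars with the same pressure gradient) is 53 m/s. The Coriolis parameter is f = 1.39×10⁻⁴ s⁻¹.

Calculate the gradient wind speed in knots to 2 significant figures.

76 knots

Around a low, centrifugal force acts outward with Coriolis, so pressure-gradient force balances both:
(1/ρ)|∂P/∂n| = fV + V²/R  →  V² + fR·V − fR·V_g = 0
With fR = 1.39×10⁻⁴ × 770×10³ m = 107 m/s:
V = [−fR + √((fR)² + 4 fR V_g)]/2 = [−107 + √(107² + 4×107×53)]/2 = 38.9 m/s
Subgeostrophic (V < V_g = 53 m/s), as expected around a low.
Converting: 38.9 m/s × 1.944 = 76 knots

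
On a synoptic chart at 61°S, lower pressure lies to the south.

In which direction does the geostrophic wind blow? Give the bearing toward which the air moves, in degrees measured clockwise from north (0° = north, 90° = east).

090°

The pressure-gradient force points toward the south (bearing 180°).
Geostrophic balance: in the Southern Hemisphere the Coriolis force deflects motion to the left, so the geostrophic wind blows 90° to the left of the pressure-gradient force (low pressure on the right).
Rotating 180° by 90° counterclockwise gives 090° — the wind blows toward the east.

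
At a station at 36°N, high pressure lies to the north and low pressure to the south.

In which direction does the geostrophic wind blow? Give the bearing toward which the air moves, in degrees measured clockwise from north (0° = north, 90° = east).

The pressure-gradient force points toward the south (bearing 180°).
Geostrophic balance: in the Northern Hemisphere the Coriolis force deflects motion to the right, so the geostrophic wind blows 90° to the right of the pressure-gradient force (low pressure on the left).
Rotating 180° by 90° clockwise gives 270° — the wind blows toward the west.

270°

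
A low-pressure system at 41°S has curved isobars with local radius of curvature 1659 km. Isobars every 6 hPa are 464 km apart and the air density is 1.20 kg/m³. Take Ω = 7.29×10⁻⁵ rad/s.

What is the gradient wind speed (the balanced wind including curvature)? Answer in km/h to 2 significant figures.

Coriolis parameter at 41°S:
f = 2Ω sin φ = 2 × 7.29×10⁻⁵ × sin 41° = 9.57×10⁻⁵ s⁻¹
Pressure gradient: |∂P/∂n| = 600 Pa / 464000 m = 1.29×10⁻³ Pa/m
Geostrophic speed: V_g = |∂P/∂n|/(fρ) = 1.29×10⁻³/(9.57×10⁻⁵ × 1.20) = 11.3 m/s
Around a low, centrifugal force acts outward with Coriolis, so pressure-gradient force balances both:
(1/ρ)|∂P/∂n| = fV + V²/R  →  V² + fR·V − fR·V_g = 0
With fR = 9.57×10⁻⁵ × 1659×10³ m = 159 m/s:
V = [−fR + √((fR)² + 4 fR V_g)]/2 = [−159 + √(159² + 4×159×11.3)]/2 = 10.6 m/s
Subgeostrophic (V < V_g = 11.3 m/s), as expected around a low.
Converting: 10.6 m/s × 3.6 = 38 km/h

38 km/h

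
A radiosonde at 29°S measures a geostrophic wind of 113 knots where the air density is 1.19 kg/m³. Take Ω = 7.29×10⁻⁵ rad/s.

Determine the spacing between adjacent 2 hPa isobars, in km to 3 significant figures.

Coriolis parameter at 29°S:
f = 2Ω sin φ = 2 × 7.29×10⁻⁵ × sin 29° = 7.07×10⁻⁵ s⁻¹
Wind speed in SI: 113 knots = 58.1 m/s
Geostrophic balance rearranged: |∂P/∂n| = f ρ V_g
|∂P/∂n| = 7.07×10⁻⁵ × 1.19 × 58.1 = 4.89×10⁻³ Pa/m
Isobar spacing: Δn = ΔP/|∂P/∂n| = 200 Pa / 4.89×10⁻³ Pa/m = 40901 m ≈ 40.9 km

40.9 km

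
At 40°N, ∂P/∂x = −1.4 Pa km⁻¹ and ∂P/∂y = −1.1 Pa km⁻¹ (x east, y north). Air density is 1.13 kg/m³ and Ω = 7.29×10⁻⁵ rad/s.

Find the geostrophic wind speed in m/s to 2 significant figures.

Coriolis parameter at 40°N:
f = 2Ω sin φ = 2 × 7.29×10⁻⁵ × sin 40° = 9.37×10⁻⁵ s⁻¹
Component geostrophic relations (x east, y north):
u_g = −(1/(fρ)) ∂P/∂y,  v_g = (1/(fρ)) ∂P/∂x
u_g = −(−1.1×10⁻³)/(9.37×10⁻⁵ × 1.13) = 10.4 m/s;  v_g = (−1.4×10⁻³)/(9.37×10⁻⁵ × 1.13) = −13.2 m/s
|V_g| = √(u_g² + v_g²) = 16.8 m/s

17 m/s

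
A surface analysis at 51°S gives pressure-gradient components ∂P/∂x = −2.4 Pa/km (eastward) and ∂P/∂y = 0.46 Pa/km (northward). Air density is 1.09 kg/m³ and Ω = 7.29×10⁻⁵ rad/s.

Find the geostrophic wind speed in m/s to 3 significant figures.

Coriolis parameter at 51°S:
f = 2Ω sin φ = 2 × 7.29×10⁻⁵ × sin 51° = 1.13×10⁻⁴ s⁻¹
In the Southern Hemisphere f is negative: f = −1.13×10⁻⁴ s⁻¹.
Component geostrophic relations (x east, y north):
u_g = −(1/(fρ)) ∂P/∂y,  v_g = (1/(fρ)) ∂P/∂x
u_g = −(0.46×10⁻³)/(−1.13×10⁻⁴ × 1.09) = 3.72 m/s;  v_g = (−2.4×10⁻³)/(−1.13×10⁻⁴ × 1.09) = 19.4 m/s
|V_g| = √(u_g² + v_g²) = 19.8 m/s

19.8 m/s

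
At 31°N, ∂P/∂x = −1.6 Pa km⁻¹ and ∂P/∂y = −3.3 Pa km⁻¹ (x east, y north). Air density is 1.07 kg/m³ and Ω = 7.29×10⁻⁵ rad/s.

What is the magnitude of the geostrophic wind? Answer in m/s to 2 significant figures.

Coriolis parameter at 31°N:
f = 2Ω sin φ = 2 × 7.29×10⁻⁵ × sin 31° = 7.51×10⁻⁵ s⁻¹
Component geostrophic relations (x east, y north):
u_g = −(1/(fρ)) ∂P/∂y,  v_g = (1/(fρ)) ∂P/∂x
u_g = −(−3.3×10⁻³)/(7.51×10⁻⁵ × 1.07) = 41.1 m/s;  v_g = (−1.6×10⁻³)/(7.51×10⁻⁵ × 1.07) = −19.9 m/s
|V_g| = √(u_g² + v_g²) = 45.6 m/s

46 m/s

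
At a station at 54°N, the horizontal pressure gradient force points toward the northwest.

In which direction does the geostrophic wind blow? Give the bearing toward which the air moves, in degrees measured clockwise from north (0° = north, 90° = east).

The pressure-gradient force points toward the northwest (bearing 315°).
Geostrophic balance: in the Northern Hemisphere the Coriolis force deflects motion to the right, so the geostrophic wind blows 90° to the right of the pressure-gradient force (low pressure on the left).
Rotating 315° by 90° clockwise gives 045° — the wind blows toward the northeast.

045°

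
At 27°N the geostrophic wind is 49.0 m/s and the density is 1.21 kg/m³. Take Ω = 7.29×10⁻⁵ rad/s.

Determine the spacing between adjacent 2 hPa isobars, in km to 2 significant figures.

51 km

Coriolis parameter at 27°N:
f = 2Ω sin φ = 2 × 7.29×10⁻⁵ × sin 27° = 6.62×10⁻⁵ s⁻¹
Geostrophic balance rearranged: |∂P/∂n| = f ρ V_g
|∂P/∂n| = 6.62×10⁻⁵ × 1.21 × 49.0 = 3.92×10⁻³ Pa/m
Isobar spacing: Δn = ΔP/|∂P/∂n| = 200 Pa / 3.92×10⁻³ Pa/m = 50962 m ≈ 51 km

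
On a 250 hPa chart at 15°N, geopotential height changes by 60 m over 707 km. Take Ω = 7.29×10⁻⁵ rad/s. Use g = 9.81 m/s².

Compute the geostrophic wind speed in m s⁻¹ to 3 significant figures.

22.1 m s⁻¹

Coriolis parameter at 15°N:
f = 2Ω sin φ = 2 × 7.29×10⁻⁵ × sin 15° = 3.77×10⁻⁵ s⁻¹
Height gradient: |∂Z/∂n| = 60 m / 707000 m = 8.49×10⁻⁵
On a pressure surface, geostrophic balance gives V_g = (g/f)|∂Z/∂n|:
V_g = 9.81 × 8.49×10⁻⁵ / 3.77×10⁻⁵ = 22.1 m/s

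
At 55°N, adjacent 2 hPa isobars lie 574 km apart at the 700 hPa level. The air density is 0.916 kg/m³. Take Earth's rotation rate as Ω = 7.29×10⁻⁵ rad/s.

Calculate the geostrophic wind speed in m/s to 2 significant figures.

3.2 m/s

Coriolis parameter at 55°N:
f = 2Ω sin φ = 2 × 7.29×10⁻⁵ × sin 55° = 1.19×10⁻⁴ s⁻¹
Pressure gradient: |∂P/∂n| = 200 Pa / 574000 m = 3.48×10⁻⁴ Pa/m
Geostrophic balance (pressure-gradient force = Coriolis force):
V_g = (1/(fρ)) |∂P/∂n| = 3.48×10⁻⁴ / (1.19×10⁻⁴ × 0.916) = 3.18 m/s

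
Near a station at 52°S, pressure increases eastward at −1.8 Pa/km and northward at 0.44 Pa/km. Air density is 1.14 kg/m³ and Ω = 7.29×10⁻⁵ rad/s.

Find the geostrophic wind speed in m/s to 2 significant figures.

Coriolis parameter at 52°S:
f = 2Ω sin φ = 2 × 7.29×10⁻⁵ × sin 52° = 1.15×10⁻⁴ s⁻¹
In the Southern Hemisphere f is negative: f = −1.15×10⁻⁴ s⁻¹.
Component geostrophic relations (x east, y north):
u_g = −(1/(fρ)) ∂P/∂y,  v_g = (1/(fρ)) ∂P/∂x
u_g = −(0.44×10⁻³)/(−1.15×10⁻⁴ × 1.14) = 3.36 m/s;  v_g = (−1.8×10⁻³)/(−1.15×10⁻⁴ × 1.14) = 13.7 m/s
|V_g| = √(u_g² + v_g²) = 14.1 m/s

14 m/s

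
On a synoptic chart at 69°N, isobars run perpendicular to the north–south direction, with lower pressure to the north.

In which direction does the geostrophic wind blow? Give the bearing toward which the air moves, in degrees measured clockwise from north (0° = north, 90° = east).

090°

The pressure-gradient force points toward the north (bearing 000°).
Geostrophic balance: in the Northern Hemisphere the Coriolis force deflects motion to the right, so the geostrophic wind blows 90° to the right of the pressure-gradient force (low pressure on the left).
Rotating 000° by 90° clockwise gives 090° — the wind blows toward the east.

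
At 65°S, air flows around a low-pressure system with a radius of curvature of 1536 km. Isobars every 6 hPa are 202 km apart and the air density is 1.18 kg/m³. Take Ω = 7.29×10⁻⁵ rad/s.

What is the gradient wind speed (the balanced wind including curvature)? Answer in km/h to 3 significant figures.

Coriolis parameter at 65°S:
f = 2Ω sin φ = 2 × 7.29×10⁻⁵ × sin 65° = 1.32×10⁻⁴ s⁻¹
Pressure gradient: |∂P/∂n| = 600 Pa / 202000 m = 2.97×10⁻³ Pa/m
Geostrophic speed: V_g = |∂P/∂n|/(fρ) = 2.97×10⁻³/(1.32×10⁻⁴ × 1.18) = 19.0 m/s
Around a low, centrifugal force acts outward with Coriolis, so pressure-gradient force balances both:
(1/ρ)|∂P/∂n| = fV + V²/R  →  V² + fR·V − fR·V_g = 0
With fR = 1.32×10⁻⁴ × 1536×10³ m = 203 m/s:
V = [−fR + √((fR)² + 4 fR V_g)]/2 = [−203 + √(203² + 4×203×19)]/2 = 17.5 m/s
Subgeostrophic (V < V_g = 19 m/s), as expected around a low.
Converting: 17.5 m/s × 3.6 = 63.1 km/h

63.1 km/h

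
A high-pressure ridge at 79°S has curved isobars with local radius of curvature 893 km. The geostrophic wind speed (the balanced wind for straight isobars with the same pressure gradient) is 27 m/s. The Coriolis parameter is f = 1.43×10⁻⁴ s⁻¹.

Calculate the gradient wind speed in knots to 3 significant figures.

Around a high, pressure-gradient force acts outward with centrifugal, so Coriolis balances both:
fV = (1/ρ)|∂P/∂n| + V²/R  →  V² − fR·V + fR·V_g = 0
With fR = 1.43×10⁻⁴ × 893×10³ m = 128 m/s:
V = [fR − √((fR)² − 4 fR V_g)]/2 = [128 − √(128² − 4×128×27)]/2 = 38.8 m/s
Supergeostrophic (V > V_g = 27 m/s), as expected around a high.
Converting: 38.8 m/s × 1.944 = 75.4 knots

75.4 knots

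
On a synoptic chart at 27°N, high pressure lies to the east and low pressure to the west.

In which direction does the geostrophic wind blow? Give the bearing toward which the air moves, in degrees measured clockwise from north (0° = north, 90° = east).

000°

The pressure-gradient force points toward the west (bearing 270°).
Geostrophic balance: in the Northern Hemisphere the Coriolis force deflects motion to the right, so the geostrophic wind blows 90° to the right of the pressure-gradient force (low pressure on the left).
Rotating 270° by 90° clockwise gives 000° — the wind blows toward the north.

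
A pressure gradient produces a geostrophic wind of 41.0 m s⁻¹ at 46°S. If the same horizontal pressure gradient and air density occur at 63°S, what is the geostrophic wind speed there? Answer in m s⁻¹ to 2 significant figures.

33 m s⁻¹

With the same pressure gradient and density, V_g ∝ 1/f ∝ 1/sin φ.
V₂ = V₁ · sin φ₁ / sin φ₂ = 41.0 × sin 46° / sin 63°
V₂ = 41.0 × 0.7193/0.8910 = 33 m s⁻¹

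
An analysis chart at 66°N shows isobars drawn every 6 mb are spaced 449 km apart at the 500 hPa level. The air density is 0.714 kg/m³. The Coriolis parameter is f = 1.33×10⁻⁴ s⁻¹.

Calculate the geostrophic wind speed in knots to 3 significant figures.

Pressure gradient: |∂P/∂n| = 600 Pa / 449000 m = 1.34×10⁻³ Pa/m
Geostrophic balance (pressure-gradient force = Coriolis force):
V_g = (1/(fρ)) |∂P/∂n| = 1.34×10⁻³ / (1.33×10⁻⁴ × 0.714) = 14.1 m/s
Converting: 14.1 m/s × 1.944 = 27.4 knots

27.4 knots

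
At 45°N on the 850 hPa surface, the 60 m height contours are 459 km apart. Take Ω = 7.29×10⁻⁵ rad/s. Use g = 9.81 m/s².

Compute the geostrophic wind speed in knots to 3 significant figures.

Coriolis parameter at 45°N:
f = 2Ω sin φ = 2 × 7.29×10⁻⁵ × sin 45° = 1.03×10⁻⁴ s⁻¹
Height gradient: |∂Z/∂n| = 60 m / 459000 m = 1.31×10⁻⁴
On a pressure surface, geostrophic balance gives V_g = (g/f)|∂Z/∂n|:
V_g = 9.81 × 1.31×10⁻⁴ / 1.03×10⁻⁴ = 12.4 m/s
Converting: 12.4 m/s × 1.944 = 24.2 knots

24.2 knots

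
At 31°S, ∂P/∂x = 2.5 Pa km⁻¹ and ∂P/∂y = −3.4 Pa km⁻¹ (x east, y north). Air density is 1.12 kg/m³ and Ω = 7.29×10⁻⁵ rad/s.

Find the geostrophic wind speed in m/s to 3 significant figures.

50.2 m/s

Coriolis parameter at 31°S:
f = 2Ω sin φ = 2 × 7.29×10⁻⁵ × sin 31° = 7.51×10⁻⁵ s⁻¹
In the Southern Hemisphere f is negative: f = −7.51×10⁻⁵ s⁻¹.
Component geostrophic relations (x east, y north):
u_g = −(1/(fρ)) ∂P/∂y,  v_g = (1/(fρ)) ∂P/∂x
u_g = −(−3.4×10⁻³)/(−7.51×10⁻⁵ × 1.12) = −40.4 m/s;  v_g = (2.5×10⁻³)/(−7.51×10⁻⁵ × 1.12) = −29.7 m/s
|V_g| = √(u_g² + v_g²) = 50.2 m/s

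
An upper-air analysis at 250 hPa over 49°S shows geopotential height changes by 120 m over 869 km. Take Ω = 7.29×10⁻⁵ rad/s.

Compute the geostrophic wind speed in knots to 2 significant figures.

24 knots

Coriolis parameter at 49°S:
f = 2Ω sin φ = 2 × 7.29×10⁻⁵ × sin 49° = 1.10×10⁻⁴ s⁻¹
Height gradient: |∂Z/∂n| = 120 m / 869000 m = 1.38×10⁻⁴
On a pressure surface, geostrophic balance gives V_g = (g/f)|∂Z/∂n|:
V_g = 9.81 × 1.38×10⁻⁴ / 1.10×10⁻⁴ = 12.3 m/s
Converting: 12.3 m/s × 1.944 = 24 knots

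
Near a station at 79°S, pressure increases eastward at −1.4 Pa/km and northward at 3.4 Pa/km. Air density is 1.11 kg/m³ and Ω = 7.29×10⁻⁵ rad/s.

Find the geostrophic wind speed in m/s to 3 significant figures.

Coriolis parameter at 79°S:
f = 2Ω sin φ = 2 × 7.29×10⁻⁵ × sin 79° = 1.43×10⁻⁴ s⁻¹
In the Southern Hemisphere f is negative: f = −1.43×10⁻⁴ s⁻¹.
Component geostrophic relations (x east, y north):
u_g = −(1/(fρ)) ∂P/∂y,  v_g = (1/(fρ)) ∂P/∂x
u_g = −(3.4×10⁻³)/(−1.43×10⁻⁴ × 1.11) = 21.4 m/s;  v_g = (−1.4×10⁻³)/(−1.43×10⁻⁴ × 1.11) = 8.81 m/s
|V_g| = √(u_g² + v_g²) = 23.1 m/s

23.1 m/s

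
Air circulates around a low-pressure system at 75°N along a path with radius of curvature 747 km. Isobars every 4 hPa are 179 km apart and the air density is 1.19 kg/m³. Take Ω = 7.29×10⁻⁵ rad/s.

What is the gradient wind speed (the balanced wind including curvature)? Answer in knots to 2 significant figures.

Coriolis parameter at 75°N:
f = 2Ω sin φ = 2 × 7.29×10⁻⁵ × sin 75° = 1.41×10⁻⁴ s⁻¹
Pressure gradient: |∂P/∂n| = 400 Pa / 179000 m = 2.23×10⁻³ Pa/m
Geostrophic speed: V_g = |∂P/∂n|/(fρ) = 2.23×10⁻³/(1.41×10⁻⁴ × 1.19) = 13.3 m/s
Around a low, centrifugal force acts outward with Coriolis, so pressure-gradient force balances both:
(1/ρ)|∂P/∂n| = fV + V²/R  →  V² + fR·V − fR·V_g = 0
With fR = 1.41×10⁻⁴ × 747×10³ m = 105 m/s:
V = [−fR + √((fR)² + 4 fR V_g)]/2 = [−105 + √(105² + 4×105×13.3)]/2 = 12 m/s
Subgeostrophic (V < V_g = 13.3 m/s), as expected around a low.
Converting: 12 m/s × 1.944 = 23 knots

23 knots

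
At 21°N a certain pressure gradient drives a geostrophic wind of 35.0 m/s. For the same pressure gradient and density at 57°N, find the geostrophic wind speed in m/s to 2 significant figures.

15 m/s

With the same pressure gradient and density, V_g ∝ 1/f ∝ 1/sin φ.
V₂ = V₁ · sin φ₁ / sin φ₂ = 35.0 × sin 21° / sin 57°
V₂ = 35.0 × 0.3584/0.8387 = 15 m/s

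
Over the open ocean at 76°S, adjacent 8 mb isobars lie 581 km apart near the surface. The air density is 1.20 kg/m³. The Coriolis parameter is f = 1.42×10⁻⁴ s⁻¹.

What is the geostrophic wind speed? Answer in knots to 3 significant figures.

15.7 knots

Pressure gradient: |∂P/∂n| = 800 Pa / 581000 m = 1.38×10⁻³ Pa/m
Geostrophic balance (pressure-gradient force = Coriolis force):
V_g = (1/(fρ)) |∂P/∂n| = 1.38×10⁻³ / (1.42×10⁻⁴ × 1.20) = 8.08 m/s
Converting: 8.08 m/s × 1.944 = 15.7 knots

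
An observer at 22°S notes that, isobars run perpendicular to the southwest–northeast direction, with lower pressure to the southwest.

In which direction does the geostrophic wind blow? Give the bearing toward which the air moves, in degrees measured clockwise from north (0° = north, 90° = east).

The pressure-gradient force points toward the southwest (bearing 225°).
Geostrophic balance: in the Southern Hemisphere the Coriolis force deflects motion to the left, so the geostrophic wind blows 90° to the left of the pressure-gradient force (low pressure on the right).
Rotating 225° by 90° counterclockwise gives 135° — the wind blows toward the southeast.

135°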